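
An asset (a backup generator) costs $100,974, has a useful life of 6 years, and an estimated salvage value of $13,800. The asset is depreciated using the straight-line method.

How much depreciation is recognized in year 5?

Depreciable base = $100,974 − $13,800 = $87,174.
Annual expense = $87,174 / 6 = $14,529.

$14,529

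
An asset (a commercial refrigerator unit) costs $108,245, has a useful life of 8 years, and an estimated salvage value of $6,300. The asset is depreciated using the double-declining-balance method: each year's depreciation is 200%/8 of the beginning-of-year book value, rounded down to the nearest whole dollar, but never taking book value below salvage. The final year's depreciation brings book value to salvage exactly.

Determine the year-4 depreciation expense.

Depreciable base = $108,245 − $6,300 = $101,945.
Year 1: ⌊$108,245 × 200%/8⌋ = $27,061. Book value $81,184.
Year 2: ⌊$81,184 × 200%/8⌋ = $20,296. Book value $60,888.
Year 3: ⌊$60,888 × 200%/8⌋ = $15,222. Book value $45,666.
Year 4: ⌊$45,666 × 200%/8⌋ = $11,416. Book value $34,250.

$11,416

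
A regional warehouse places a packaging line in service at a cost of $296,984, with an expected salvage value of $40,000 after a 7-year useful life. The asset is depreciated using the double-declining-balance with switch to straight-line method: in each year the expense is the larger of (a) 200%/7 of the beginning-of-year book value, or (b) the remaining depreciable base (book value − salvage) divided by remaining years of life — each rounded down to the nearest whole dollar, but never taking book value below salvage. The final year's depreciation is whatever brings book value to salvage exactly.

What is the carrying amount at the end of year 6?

Depreciable base = $296,984 − $40,000 = $256,984.
Year 1: DB = ⌊$296,984 × 200%/7⌋ = $84,852; SL = ⌊$256,984/7⌋ = $36,712 → take DB $84,852. Book value $212,132.
Year 2: DB = ⌊$212,132 × 200%/7⌋ = $60,609; SL = ⌊$172,132/6⌋ = $28,688 → take DB $60,609. Book value $151,523.
Year 3: DB = ⌊$151,523 × 200%/7⌋ = $43,292; SL = ⌊$111,523/5⌋ = $22,304 → take DB $43,292. Book value $108,231.
Year 4: DB = ⌊$108,231 × 200%/7⌋ = $30,923; SL = ⌊$68,231/4⌋ = $17,057 → take DB $30,923. Book value $77,308.
Year 5: DB = ⌊$77,308 × 200%/7⌋ = $22,088; SL = ⌊$37,308/3⌋ = $12,436 → take DB $22,088. Book value $55,220.
Year 6: DB = ⌊$55,220 × 200%/7⌋ = $15,777; SL = ⌊$15,220/2⌋ = $7,610 → take DB $15,777, capped at $15,220. Book value $40,000.

$40,000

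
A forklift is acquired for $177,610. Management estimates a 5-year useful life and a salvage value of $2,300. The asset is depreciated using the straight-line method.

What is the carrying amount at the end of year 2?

$107,486

Depreciable base = $177,610 − $2,300 = $175,310.
Annual expense = $175,310 / 5 = $35,062.
End of year 1: book value $142,548.
End of year 2: book value $107,486.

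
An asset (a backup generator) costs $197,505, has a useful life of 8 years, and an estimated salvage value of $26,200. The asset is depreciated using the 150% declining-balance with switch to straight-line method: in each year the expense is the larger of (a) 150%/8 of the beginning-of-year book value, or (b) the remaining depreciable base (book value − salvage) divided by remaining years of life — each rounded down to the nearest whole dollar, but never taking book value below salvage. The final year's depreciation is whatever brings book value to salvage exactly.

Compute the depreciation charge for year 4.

$19,863

Depreciable base = $197,505 − $26,200 = $171,305.
Year 1: DB = ⌊$197,505 × 150%/8⌋ = $37,032; SL = ⌊$171,305/8⌋ = $21,413 → take DB $37,032. Book value $160,473.
Year 2: DB = ⌊$160,473 × 150%/8⌋ = $30,088; SL = ⌊$134,273/7⌋ = $19,181 → take DB $30,088. Book value $130,385.
Year 3: DB = ⌊$130,385 × 150%/8⌋ = $24,447; SL = ⌊$104,185/6⌋ = $17,364 → take DB $24,447. Book value $105,938.
Year 4: DB = ⌊$105,938 × 150%/8⌋ = $19,863; SL = ⌊$79,738/5⌋ = $15,947 → take DB $19,863. Book value $86,075.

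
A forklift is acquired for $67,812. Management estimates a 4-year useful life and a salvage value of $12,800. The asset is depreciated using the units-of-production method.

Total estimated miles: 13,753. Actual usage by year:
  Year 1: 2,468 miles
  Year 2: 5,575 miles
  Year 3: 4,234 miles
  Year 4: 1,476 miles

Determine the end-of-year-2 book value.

$35,640

Depreciable base = $67,812 − $12,800 = $55,012.
Rate = $55,012 / 13,753 miles = $4 per mile.
Year 1: 2,468 × $4 = $9,872. Book value $57,940.
Year 2: 5,575 × $4 = $22,300. Book value $35,640.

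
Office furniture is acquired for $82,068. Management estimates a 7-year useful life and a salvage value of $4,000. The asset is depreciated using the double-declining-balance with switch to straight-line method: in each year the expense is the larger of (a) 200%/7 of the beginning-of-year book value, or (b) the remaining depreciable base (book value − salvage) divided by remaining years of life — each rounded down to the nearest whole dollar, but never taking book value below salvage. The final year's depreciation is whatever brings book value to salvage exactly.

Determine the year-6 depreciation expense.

Depreciable base = $82,068 − $4,000 = $78,068.
Year 1: DB = ⌊$82,068 × 200%/7⌋ = $23,448; SL = ⌊$78,068/7⌋ = $11,152 → take DB $23,448. Book value $58,620.
Year 2: DB = ⌊$58,620 × 200%/7⌋ = $16,748; SL = ⌊$54,620/6⌋ = $9,103 → take DB $16,748. Book value $41,872.
Year 3: DB = ⌊$41,872 × 200%/7⌋ = $11,963; SL = ⌊$37,872/5⌋ = $7,574 → take DB $11,963. Book value $29,909.
Year 4: DB = ⌊$29,909 × 200%/7⌋ = $8,545; SL = ⌊$25,909/4⌋ = $6,477 → take DB $8,545. Book value $21,364.
Year 5: DB = ⌊$21,364 × 200%/7⌋ = $6,104; SL = ⌊$17,364/3⌋ = $5,788 → take DB $6,104. Book value $15,260.
Year 6: DB = ⌊$15,260 × 200%/7⌋ = $4,360; SL = ⌊$11,260/2⌋ = $5,630 → take SL $5,630. Book value $9,630.

$5,630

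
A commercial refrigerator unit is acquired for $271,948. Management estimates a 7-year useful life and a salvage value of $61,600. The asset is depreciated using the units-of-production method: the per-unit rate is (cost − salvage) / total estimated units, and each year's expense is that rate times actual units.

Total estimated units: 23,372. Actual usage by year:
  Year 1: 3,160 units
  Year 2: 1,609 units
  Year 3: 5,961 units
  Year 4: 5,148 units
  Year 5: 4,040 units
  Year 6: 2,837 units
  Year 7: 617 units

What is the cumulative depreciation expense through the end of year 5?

$179,262

Depreciable base = $271,948 − $61,600 = $210,348.
Rate = $210,348 / 23,372 units = $9 per unit.
Year 1: 3,160 × $9 = $28,440. Book value $243,508.
Year 2: 1,609 × $9 = $14,481. Book value $229,027.
Year 3: 5,961 × $9 = $53,649. Book value $175,378.
Year 4: 5,148 × $9 = $46,332. Book value $129,046.
Year 5: 4,040 × $9 = $36,360. Book value $92,686.
Accumulated through year 5 = $271,948 − $92,686 = $179,262.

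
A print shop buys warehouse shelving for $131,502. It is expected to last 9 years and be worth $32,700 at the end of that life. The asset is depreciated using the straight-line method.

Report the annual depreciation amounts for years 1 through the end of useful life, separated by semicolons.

$10,978; $10,978; $10,978; $10,978; $10,978; $10,978; $10,978; $10,978; $10,978

Depreciable base = $131,502 − $32,700 = $98,802.
Annual expense = $98,802 / 9 = $10,978.
End of year 1: book value $120,524.
End of year 2: book value $109,546.
End of year 3: book value $98,568.
End of year 4: book value $87,590.
End of year 5: book value $76,612.
End of year 6: book value $65,634.
End of year 7: book value $54,656.
End of year 8: book value $43,678.
End of year 9: book value $32,700.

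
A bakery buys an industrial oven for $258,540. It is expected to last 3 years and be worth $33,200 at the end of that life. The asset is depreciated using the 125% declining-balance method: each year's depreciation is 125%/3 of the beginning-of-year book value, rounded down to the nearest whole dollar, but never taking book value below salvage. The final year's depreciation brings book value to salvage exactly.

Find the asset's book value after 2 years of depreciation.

$87,976

Depreciable base = $258,540 − $33,200 = $225,340.
Year 1: ⌊$258,540 × 125%/3⌋ = $107,725. Book value $150,815.
Year 2: ⌊$150,815 × 125%/3⌋ = $62,839. Book value $87,976.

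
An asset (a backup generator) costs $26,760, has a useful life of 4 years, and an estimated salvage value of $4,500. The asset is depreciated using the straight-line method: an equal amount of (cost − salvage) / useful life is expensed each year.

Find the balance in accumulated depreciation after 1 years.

$5,565

Depreciable base = $26,760 − $4,500 = $22,260.
Annual expense = $22,260 / 4 = $5,565.
End of year 1: book value $21,195.
Accumulated through year 1 = $26,760 − $21,195 = $5,565.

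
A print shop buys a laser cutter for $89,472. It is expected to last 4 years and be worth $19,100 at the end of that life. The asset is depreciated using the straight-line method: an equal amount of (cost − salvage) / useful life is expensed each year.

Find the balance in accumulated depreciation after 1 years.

$17,593

Depreciable base = $89,472 − $19,100 = $70,372.
Annual expense = $70,372 / 4 = $17,593.
End of year 1: book value $71,879.
Accumulated through year 1 = $89,472 − $71,879 = $17,593.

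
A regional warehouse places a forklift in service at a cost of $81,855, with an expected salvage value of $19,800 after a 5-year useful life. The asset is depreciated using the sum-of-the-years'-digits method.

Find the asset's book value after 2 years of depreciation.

$44,622

Depreciable base = $81,855 − $19,800 = $62,055.
Sum of the years' digits = 5+4+3+2+1 = 15.
Year 1: $62,055 × 5/15 = $20,685. Book value $61,170.
Year 2: $62,055 × 4/15 = $16,548. Book value $44,622.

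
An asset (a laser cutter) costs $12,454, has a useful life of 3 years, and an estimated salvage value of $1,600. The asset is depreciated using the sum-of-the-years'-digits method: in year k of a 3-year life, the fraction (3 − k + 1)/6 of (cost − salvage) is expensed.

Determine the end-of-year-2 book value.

$3,409

Depreciable base = $12,454 − $1,600 = $10,854.
Sum of the years' digits = 3+2+1 = 6.
Year 1: $10,854 × 3/6 = $5,427. Book value $7,027.
Year 2: $10,854 × 2/6 = $3,618. Book value $3,409.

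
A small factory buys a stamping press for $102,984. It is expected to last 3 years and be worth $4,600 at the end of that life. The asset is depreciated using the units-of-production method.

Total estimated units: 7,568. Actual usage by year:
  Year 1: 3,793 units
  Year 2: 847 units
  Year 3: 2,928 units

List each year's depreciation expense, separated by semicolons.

Depreciable base = $102,984 − $4,600 = $98,384.
Rate = $98,384 / 7,568 units = $13 per unit.
Year 1: 3,793 × $13 = $49,309. Book value $53,675.
Year 2: 847 × $13 = $11,011. Book value $42,664.
Year 3: 2,928 × $13 = $38,064. Book value $4,600.

$49,309; $11,011; $38,064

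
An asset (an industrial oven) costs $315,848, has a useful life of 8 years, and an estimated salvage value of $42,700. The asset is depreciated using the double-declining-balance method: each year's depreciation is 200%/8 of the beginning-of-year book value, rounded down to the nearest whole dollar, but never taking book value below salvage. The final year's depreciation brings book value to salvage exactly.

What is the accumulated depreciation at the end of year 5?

$240,895

Depreciable base = $315,848 − $42,700 = $273,148.
Year 1: ⌊$315,848 × 200%/8⌋ = $78,962. Book value $236,886.
Year 2: ⌊$236,886 × 200%/8⌋ = $59,221. Book value $177,665.
Year 3: ⌊$177,665 × 200%/8⌋ = $44,416. Book value $133,249.
Year 4: ⌊$133,249 × 200%/8⌋ = $33,312. Book value $99,937.
Year 5: ⌊$99,937 × 200%/8⌋ = $24,984. Book value $74,953.
Accumulated through year 5 = $315,848 − $74,953 = $240,895.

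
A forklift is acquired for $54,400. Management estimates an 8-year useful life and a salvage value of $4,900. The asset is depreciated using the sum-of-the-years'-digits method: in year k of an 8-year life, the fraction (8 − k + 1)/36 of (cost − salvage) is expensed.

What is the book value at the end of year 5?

$13,150

Depreciable base = $54,400 − $4,900 = $49,500.
Sum of the years' digits = 8+7+6+5+4+3+2+1 = 36.
Year 1: $49,500 × 8/36 = $11,000. Book value $43,400.
Year 2: $49,500 × 7/36 = $9,625. Book value $33,775.
Year 3: $49,500 × 6/36 = $8,250. Book value $25,525.
Year 4: $49,500 × 5/36 = $6,875. Book value $18,650.
Year 5: $49,500 × 4/36 = $5,500. Book value $13,150.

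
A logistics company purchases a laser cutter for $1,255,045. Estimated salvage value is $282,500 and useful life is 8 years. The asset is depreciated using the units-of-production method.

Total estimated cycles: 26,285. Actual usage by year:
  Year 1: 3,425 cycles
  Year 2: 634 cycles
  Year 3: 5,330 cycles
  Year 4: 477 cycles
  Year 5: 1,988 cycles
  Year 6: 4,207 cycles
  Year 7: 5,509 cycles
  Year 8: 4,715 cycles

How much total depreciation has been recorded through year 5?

$438,598

Depreciable base = $1,255,045 − $282,500 = $972,545.
Rate = $972,545 / 26,285 cycles = $37 per cycle.
Year 1: 3,425 × $37 = $126,725. Book value $1,128,320.
Year 2: 634 × $37 = $23,458. Book value $1,104,862.
Year 3: 5,330 × $37 = $197,210. Book value $907,652.
Year 4: 477 × $37 = $17,649. Book value $890,003.
Year 5: 1,988 × $37 = $73,556. Book value $816,447.
Accumulated through year 5 = $1,255,045 − $816,447 = $438,598.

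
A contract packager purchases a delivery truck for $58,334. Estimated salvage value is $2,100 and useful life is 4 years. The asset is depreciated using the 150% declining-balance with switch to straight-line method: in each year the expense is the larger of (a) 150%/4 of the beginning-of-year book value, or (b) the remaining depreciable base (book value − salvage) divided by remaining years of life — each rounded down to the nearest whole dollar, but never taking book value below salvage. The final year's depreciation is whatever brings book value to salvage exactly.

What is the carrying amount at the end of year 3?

$12,444

Depreciable base = $58,334 − $2,100 = $56,234.
Year 1: DB = ⌊$58,334 × 150%/4⌋ = $21,875; SL = ⌊$56,234/4⌋ = $14,058 → take DB $21,875. Book value $36,459.
Year 2: DB = ⌊$36,459 × 150%/4⌋ = $13,672; SL = ⌊$34,359/3⌋ = $11,453 → take DB $13,672. Book value $22,787.
Year 3: DB = ⌊$22,787 × 150%/4⌋ = $8,545; SL = ⌊$20,687/2⌋ = $10,343 → take SL $10,343. Book value $12,444.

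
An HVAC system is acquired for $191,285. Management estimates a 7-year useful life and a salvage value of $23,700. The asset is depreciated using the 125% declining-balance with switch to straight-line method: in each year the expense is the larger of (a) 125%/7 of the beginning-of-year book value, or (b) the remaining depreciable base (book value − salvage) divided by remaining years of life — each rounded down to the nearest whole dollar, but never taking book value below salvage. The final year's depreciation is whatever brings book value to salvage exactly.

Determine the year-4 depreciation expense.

$20,580

Depreciable base = $191,285 − $23,700 = $167,585.
Year 1: DB = ⌊$191,285 × 125%/7⌋ = $34,158; SL = ⌊$167,585/7⌋ = $23,940 → take DB $34,158. Book value $157,127.
Year 2: DB = ⌊$157,127 × 125%/7⌋ = $28,058; SL = ⌊$133,427/6⌋ = $22,237 → take DB $28,058. Book value $129,069.
Year 3: DB = ⌊$129,069 × 125%/7⌋ = $23,048; SL = ⌊$105,369/5⌋ = $21,073 → take DB $23,048. Book value $106,021.
Year 4: DB = ⌊$106,021 × 125%/7⌋ = $18,932; SL = ⌊$82,321/4⌋ = $20,580 → take SL $20,580. Book value $85,441.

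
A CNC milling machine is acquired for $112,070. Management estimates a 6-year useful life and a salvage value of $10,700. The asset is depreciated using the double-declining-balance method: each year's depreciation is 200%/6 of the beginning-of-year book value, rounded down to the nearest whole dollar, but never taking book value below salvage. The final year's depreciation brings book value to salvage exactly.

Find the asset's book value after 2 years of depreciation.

Depreciable base = $112,070 − $10,700 = $101,370.
Year 1: ⌊$112,070 × 200%/6⌋ = $37,356. Book value $74,714.
Year 2: ⌊$74,714 × 200%/6⌋ = $24,904. Book value $49,810.

$49,810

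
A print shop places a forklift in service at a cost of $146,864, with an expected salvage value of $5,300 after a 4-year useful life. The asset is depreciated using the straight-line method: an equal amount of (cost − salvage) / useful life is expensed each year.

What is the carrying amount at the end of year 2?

Depreciable base = $146,864 − $5,300 = $141,564.
Annual expense = $141,564 / 4 = $35,391.
End of year 1: book value $111,473.
End of year 2: book value $76,082.

$76,082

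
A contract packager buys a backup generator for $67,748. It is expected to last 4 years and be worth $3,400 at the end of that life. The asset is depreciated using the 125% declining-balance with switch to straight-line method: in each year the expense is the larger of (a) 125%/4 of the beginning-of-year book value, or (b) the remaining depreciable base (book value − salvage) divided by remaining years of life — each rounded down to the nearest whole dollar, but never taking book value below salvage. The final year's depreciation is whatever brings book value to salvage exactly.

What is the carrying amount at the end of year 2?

$32,022

Depreciable base = $67,748 − $3,400 = $64,348.
Year 1: DB = ⌊$67,748 × 125%/4⌋ = $21,171; SL = ⌊$64,348/4⌋ = $16,087 → take DB $21,171. Book value $46,577.
Year 2: DB = ⌊$46,577 × 125%/4⌋ = $14,555; SL = ⌊$43,177/3⌋ = $14,392 → take DB $14,555. Book value $32,022.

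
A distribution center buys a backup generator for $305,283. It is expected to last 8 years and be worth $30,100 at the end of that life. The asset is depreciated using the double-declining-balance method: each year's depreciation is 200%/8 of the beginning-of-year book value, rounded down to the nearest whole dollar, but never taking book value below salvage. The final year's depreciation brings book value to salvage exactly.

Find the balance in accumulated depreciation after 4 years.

Depreciable base = $305,283 − $30,100 = $275,183.
Year 1: ⌊$305,283 × 200%/8⌋ = $76,320. Book value $228,963.
Year 2: ⌊$228,963 × 200%/8⌋ = $57,240. Book value $171,723.
Year 3: ⌊$171,723 × 200%/8⌋ = $42,930. Book value $128,793.
Year 4: ⌊$128,793 × 200%/8⌋ = $32,198. Book value $96,595.
Accumulated through year 4 = $305,283 − $96,595 = $208,688.

$208,688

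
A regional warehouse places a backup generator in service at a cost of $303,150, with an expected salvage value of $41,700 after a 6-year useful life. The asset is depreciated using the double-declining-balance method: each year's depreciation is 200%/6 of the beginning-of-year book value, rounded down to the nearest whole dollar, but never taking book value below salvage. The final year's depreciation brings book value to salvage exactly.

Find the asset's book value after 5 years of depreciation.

$41,700

Depreciable base = $303,150 − $41,700 = $261,450.
Year 1: ⌊$303,150 × 200%/6⌋ = $101,050. Book value $202,100.
Year 2: ⌊$202,100 × 200%/6⌋ = $67,366. Book value $134,734.
Year 3: ⌊$134,734 × 200%/6⌋ = $44,911. Book value $89,823.
Year 4: ⌊$89,823 × 200%/6⌋ = $29,941. Book value $59,882.
Year 5: ⌊$59,882 × 200%/6⌋ = $19,960, capped at $18,182. Book value $41,700.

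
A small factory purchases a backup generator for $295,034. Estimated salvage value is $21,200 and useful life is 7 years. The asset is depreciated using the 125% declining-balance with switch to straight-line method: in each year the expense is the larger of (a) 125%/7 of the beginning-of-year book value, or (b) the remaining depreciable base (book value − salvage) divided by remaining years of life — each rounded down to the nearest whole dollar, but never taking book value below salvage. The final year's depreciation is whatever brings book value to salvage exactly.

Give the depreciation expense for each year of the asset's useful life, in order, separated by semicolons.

$52,684; $43,276; $35,574; $35,575; $35,575; $35,575; $35,575

Depreciable base = $295,034 − $21,200 = $273,834.
Year 1: DB = ⌊$295,034 × 125%/7⌋ = $52,684; SL = ⌊$273,834/7⌋ = $39,119 → take DB $52,684. Book value $242,350.
Year 2: DB = ⌊$242,350 × 125%/7⌋ = $43,276; SL = ⌊$221,150/6⌋ = $36,858 → take DB $43,276. Book value $199,074.
Year 3: DB = ⌊$199,074 × 125%/7⌋ = $35,548; SL = ⌊$177,874/5⌋ = $35,574 → take SL $35,574. Book value $163,500.
Year 4: DB = ⌊$163,500 × 125%/7⌋ = $29,196; SL = ⌊$142,300/4⌋ = $35,575 → take SL $35,575. Book value $127,925.
Year 5: DB = ⌊$127,925 × 125%/7⌋ = $22,843; SL = ⌊$106,725/3⌋ = $35,575 → take SL $35,575. Book value $92,350.
Year 6: DB = ⌊$92,350 × 125%/7⌋ = $16,491; SL = ⌊$71,150/2⌋ = $35,575 → take SL $35,575. Book value $56,775.
Year 7 (final): $56,775 − $21,200 = $35,575. Book value $21,200.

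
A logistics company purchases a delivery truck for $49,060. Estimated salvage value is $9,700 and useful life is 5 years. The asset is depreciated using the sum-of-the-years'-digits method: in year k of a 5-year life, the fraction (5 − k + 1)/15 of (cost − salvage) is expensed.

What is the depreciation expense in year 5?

$2,624

Depreciable base = $49,060 − $9,700 = $39,360.
Sum of the years' digits = 5+4+3+2+1 = 15.
Year 1: $39,360 × 5/15 = $13,120. Book value $35,940.
Year 2: $39,360 × 4/15 = $10,496. Book value $25,444.
Year 3: $39,360 × 3/15 = $7,872. Book value $17,572.
Year 4: $39,360 × 2/15 = $5,248. Book value $12,324.
Year 5: $39,360 × 1/15 = $2,624. Book value $9,700.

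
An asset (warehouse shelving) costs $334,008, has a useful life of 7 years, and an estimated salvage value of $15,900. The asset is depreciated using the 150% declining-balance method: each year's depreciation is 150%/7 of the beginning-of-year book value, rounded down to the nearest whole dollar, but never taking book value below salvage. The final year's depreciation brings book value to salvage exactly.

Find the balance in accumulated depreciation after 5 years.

Depreciable base = $334,008 − $15,900 = $318,108.
Year 1: ⌊$334,008 × 150%/7⌋ = $71,573. Book value $262,435.
Year 2: ⌊$262,435 × 150%/7⌋ = $56,236. Book value $206,199.
Year 3: ⌊$206,199 × 150%/7⌋ = $44,185. Book value $162,014.
Year 4: ⌊$162,014 × 150%/7⌋ = $34,717. Book value $127,297.
Year 5: ⌊$127,297 × 150%/7⌋ = $27,277. Book value $100,020.
Accumulated through year 5 = $334,008 − $100,020 = $233,988.

$233,988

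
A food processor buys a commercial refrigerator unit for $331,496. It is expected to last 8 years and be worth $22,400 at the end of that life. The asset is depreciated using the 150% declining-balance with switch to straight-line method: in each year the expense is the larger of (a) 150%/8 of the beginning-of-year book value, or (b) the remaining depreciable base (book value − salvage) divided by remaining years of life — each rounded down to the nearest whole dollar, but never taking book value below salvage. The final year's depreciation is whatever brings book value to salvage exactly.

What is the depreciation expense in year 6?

$30,517

Depreciable base = $331,496 − $22,400 = $309,096.
Year 1: DB = ⌊$331,496 × 150%/8⌋ = $62,155; SL = ⌊$309,096/8⌋ = $38,637 → take DB $62,155. Book value $269,341.
Year 2: DB = ⌊$269,341 × 150%/8⌋ = $50,501; SL = ⌊$246,941/7⌋ = $35,277 → take DB $50,501. Book value $218,840.
Year 3: DB = ⌊$218,840 × 150%/8⌋ = $41,032; SL = ⌊$196,440/6⌋ = $32,740 → take DB $41,032. Book value $177,808.
Year 4: DB = ⌊$177,808 × 150%/8⌋ = $33,339; SL = ⌊$155,408/5⌋ = $31,081 → take DB $33,339. Book value $144,469.
Year 5: DB = ⌊$144,469 × 150%/8⌋ = $27,087; SL = ⌊$122,069/4⌋ = $30,517 → take SL $30,517. Book value $113,952.
Year 6: DB = ⌊$113,952 × 150%/8⌋ = $21,366; SL = ⌊$91,552/3⌋ = $30,517 → take SL $30,517. Book value $83,435.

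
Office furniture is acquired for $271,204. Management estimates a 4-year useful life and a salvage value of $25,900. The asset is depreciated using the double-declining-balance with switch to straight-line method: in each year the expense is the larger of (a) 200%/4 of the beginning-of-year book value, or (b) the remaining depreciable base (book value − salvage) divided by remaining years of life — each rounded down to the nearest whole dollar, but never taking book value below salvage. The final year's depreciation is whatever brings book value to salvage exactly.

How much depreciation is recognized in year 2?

Depreciable base = $271,204 − $25,900 = $245,304.
Year 1: DB = ⌊$271,204 × 200%/4⌋ = $135,602; SL = ⌊$245,304/4⌋ = $61,326 → take DB $135,602. Book value $135,602.
Year 2: DB = ⌊$135,602 × 200%/4⌋ = $67,801; SL = ⌊$109,702/3⌋ = $36,567 → take DB $67,801. Book value $67,801.

$67,801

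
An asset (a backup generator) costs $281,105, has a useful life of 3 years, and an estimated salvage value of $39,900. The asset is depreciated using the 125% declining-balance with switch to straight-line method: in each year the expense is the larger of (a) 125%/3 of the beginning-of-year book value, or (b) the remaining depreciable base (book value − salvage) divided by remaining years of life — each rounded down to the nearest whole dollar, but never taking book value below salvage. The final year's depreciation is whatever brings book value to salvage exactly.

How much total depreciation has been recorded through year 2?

Depreciable base = $281,105 − $39,900 = $241,205.
Year 1: DB = ⌊$281,105 × 125%/3⌋ = $117,127; SL = ⌊$241,205/3⌋ = $80,401 → take DB $117,127. Book value $163,978.
Year 2: DB = ⌊$163,978 × 125%/3⌋ = $68,324; SL = ⌊$124,078/2⌋ = $62,039 → take DB $68,324. Book value $95,654.
Accumulated through year 2 = $281,105 − $95,654 = $185,451.

$185,451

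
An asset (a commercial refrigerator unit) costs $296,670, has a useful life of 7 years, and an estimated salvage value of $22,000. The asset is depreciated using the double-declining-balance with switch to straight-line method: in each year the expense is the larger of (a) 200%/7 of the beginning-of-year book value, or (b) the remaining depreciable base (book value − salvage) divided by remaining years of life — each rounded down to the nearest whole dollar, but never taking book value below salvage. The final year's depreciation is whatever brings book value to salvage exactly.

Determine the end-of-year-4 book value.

$77,227

Depreciable base = $296,670 − $22,000 = $274,670.
Year 1: DB = ⌊$296,670 × 200%/7⌋ = $84,762; SL = ⌊$274,670/7⌋ = $39,238 → take DB $84,762. Book value $211,908.
Year 2: DB = ⌊$211,908 × 200%/7⌋ = $60,545; SL = ⌊$189,908/6⌋ = $31,651 → take DB $60,545. Book value $151,363.
Year 3: DB = ⌊$151,363 × 200%/7⌋ = $43,246; SL = ⌊$129,363/5⌋ = $25,872 → take DB $43,246. Book value $108,117.
Year 4: DB = ⌊$108,117 × 200%/7⌋ = $30,890; SL = ⌊$86,117/4⌋ = $21,529 → take DB $30,890. Book value $77,227.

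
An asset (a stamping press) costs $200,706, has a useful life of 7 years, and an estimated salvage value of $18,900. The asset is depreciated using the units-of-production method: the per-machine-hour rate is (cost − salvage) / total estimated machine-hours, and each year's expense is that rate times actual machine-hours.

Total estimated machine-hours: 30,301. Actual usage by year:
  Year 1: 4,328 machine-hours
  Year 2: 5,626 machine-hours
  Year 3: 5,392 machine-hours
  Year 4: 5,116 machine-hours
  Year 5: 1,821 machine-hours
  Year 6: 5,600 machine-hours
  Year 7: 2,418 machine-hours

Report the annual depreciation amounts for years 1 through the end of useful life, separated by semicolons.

Depreciable base = $200,706 − $18,900 = $181,806.
Rate = $181,806 / 30,301 machine-hours = $6 per machine-hour.
Year 1: 4,328 × $6 = $25,968. Book value $174,738.
Year 2: 5,626 × $6 = $33,756. Book value $140,982.
Year 3: 5,392 × $6 = $32,352. Book value $108,630.
Year 4: 5,116 × $6 = $30,696. Book value $77,934.
Year 5: 1,821 × $6 = $10,926. Book value $67,008.
Year 6: 5,600 × $6 = $33,600. Book value $33,408.
Year 7: 2,418 × $6 = $14,508. Book value $18,900.

$25,968; $33,756; $32,352; $30,696; $10,926; $33,600; $14,508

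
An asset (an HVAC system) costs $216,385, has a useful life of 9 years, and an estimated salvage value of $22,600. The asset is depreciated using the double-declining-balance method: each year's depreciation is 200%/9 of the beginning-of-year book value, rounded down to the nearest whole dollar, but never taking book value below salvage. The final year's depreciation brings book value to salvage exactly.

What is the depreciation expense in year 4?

$22,624

Depreciable base = $216,385 − $22,600 = $193,785.
Year 1: ⌊$216,385 × 200%/9⌋ = $48,085. Book value $168,300.
Year 2: ⌊$168,300 × 200%/9⌋ = $37,400. Book value $130,900.
Year 3: ⌊$130,900 × 200%/9⌋ = $29,088. Book value $101,812.
Year 4: ⌊$101,812 × 200%/9⌋ = $22,624. Book value $79,188.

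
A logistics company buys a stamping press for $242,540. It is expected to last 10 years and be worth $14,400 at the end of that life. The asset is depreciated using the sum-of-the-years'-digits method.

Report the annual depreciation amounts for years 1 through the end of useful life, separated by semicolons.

Depreciable base = $242,540 − $14,400 = $228,140.
Sum of the years' digits = 10+9+8+7+6+5+4+3+2+1 = 55.
Year 1: $228,140 × 10/55 = $41,480. Book value $201,060.
Year 2: $228,140 × 9/55 = $37,332. Book value $163,728.
Year 3: $228,140 × 8/55 = $33,184. Book value $130,544.
Year 4: $228,140 × 7/55 = $29,036. Book value $101,508.
Year 5: $228,140 × 6/55 = $24,888. Book value $76,620.
Year 6: $228,140 × 5/55 = $20,740. Book value $55,880.
Year 7: $228,140 × 4/55 = $16,592. Book value $39,288.
Year 8: $228,140 × 3/55 = $12,444. Book value $26,844.
Year 9: $228,140 × 2/55 = $8,296. Book value $18,548.
Year 10: $228,140 × 1/55 = $4,148. Book value $14,400.

$41,480; $37,332; $33,184; $29,036; $24,888; $20,740; $16,592; $12,444; $8,296; $4,148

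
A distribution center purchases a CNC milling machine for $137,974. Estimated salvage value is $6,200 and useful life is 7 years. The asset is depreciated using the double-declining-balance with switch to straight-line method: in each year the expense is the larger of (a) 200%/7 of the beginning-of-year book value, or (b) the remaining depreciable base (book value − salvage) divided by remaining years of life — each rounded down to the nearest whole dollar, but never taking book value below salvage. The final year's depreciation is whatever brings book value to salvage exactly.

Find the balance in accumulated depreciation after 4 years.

$102,057

Depreciable base = $137,974 − $6,200 = $131,774.
Year 1: DB = ⌊$137,974 × 200%/7⌋ = $39,421; SL = ⌊$131,774/7⌋ = $18,824 → take DB $39,421. Book value $98,553.
Year 2: DB = ⌊$98,553 × 200%/7⌋ = $28,158; SL = ⌊$92,353/6⌋ = $15,392 → take DB $28,158. Book value $70,395.
Year 3: DB = ⌊$70,395 × 200%/7⌋ = $20,112; SL = ⌊$64,195/5⌋ = $12,839 → take DB $20,112. Book value $50,283.
Year 4: DB = ⌊$50,283 × 200%/7⌋ = $14,366; SL = ⌊$44,083/4⌋ = $11,020 → take DB $14,366. Book value $35,917.
Accumulated through year 4 = $137,974 − $35,917 = $102,057.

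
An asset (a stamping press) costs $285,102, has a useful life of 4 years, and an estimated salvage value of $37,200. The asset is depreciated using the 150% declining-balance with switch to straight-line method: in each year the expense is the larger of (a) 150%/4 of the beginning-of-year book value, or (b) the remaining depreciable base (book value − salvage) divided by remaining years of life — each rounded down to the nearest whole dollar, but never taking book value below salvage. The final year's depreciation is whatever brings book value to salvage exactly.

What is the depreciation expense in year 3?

$41,763

Depreciable base = $285,102 − $37,200 = $247,902.
Year 1: DB = ⌊$285,102 × 150%/4⌋ = $106,913; SL = ⌊$247,902/4⌋ = $61,975 → take DB $106,913. Book value $178,189.
Year 2: DB = ⌊$178,189 × 150%/4⌋ = $66,820; SL = ⌊$140,989/3⌋ = $46,996 → take DB $66,820. Book value $111,369.
Year 3: DB = ⌊$111,369 × 150%/4⌋ = $41,763; SL = ⌊$74,169/2⌋ = $37,084 → take DB $41,763. Book value $69,606.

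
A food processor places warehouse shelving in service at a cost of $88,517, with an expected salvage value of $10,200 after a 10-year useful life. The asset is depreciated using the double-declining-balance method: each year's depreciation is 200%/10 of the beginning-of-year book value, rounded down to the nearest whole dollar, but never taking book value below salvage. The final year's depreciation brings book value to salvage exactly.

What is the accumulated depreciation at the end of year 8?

$73,665

Depreciable base = $88,517 − $10,200 = $78,317.
Year 1: ⌊$88,517 × 200%/10⌋ = $17,703. Book value $70,814.
Year 2: ⌊$70,814 × 200%/10⌋ = $14,162. Book value $56,652.
Year 3: ⌊$56,652 × 200%/10⌋ = $11,330. Book value $45,322.
Year 4: ⌊$45,322 × 200%/10⌋ = $9,064. Book value $36,258.
Year 5: ⌊$36,258 × 200%/10⌋ = $7,251. Book value $29,007.
Year 6: ⌊$29,007 × 200%/10⌋ = $5,801. Book value $23,206.
Year 7: ⌊$23,206 × 200%/10⌋ = $4,641. Book value $18,565.
Year 8: ⌊$18,565 × 200%/10⌋ = $3,713. Book value $14,852.
Accumulated through year 8 = $88,517 − $14,852 = $73,665.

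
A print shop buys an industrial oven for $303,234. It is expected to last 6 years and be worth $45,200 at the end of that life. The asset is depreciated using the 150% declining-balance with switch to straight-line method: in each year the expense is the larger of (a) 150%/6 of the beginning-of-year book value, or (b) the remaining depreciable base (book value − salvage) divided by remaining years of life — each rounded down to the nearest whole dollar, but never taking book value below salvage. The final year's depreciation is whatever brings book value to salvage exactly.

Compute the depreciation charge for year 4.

Depreciable base = $303,234 − $45,200 = $258,034.
Year 1: DB = ⌊$303,234 × 150%/6⌋ = $75,808; SL = ⌊$258,034/6⌋ = $43,005 → take DB $75,808. Book value $227,426.
Year 2: DB = ⌊$227,426 × 150%/6⌋ = $56,856; SL = ⌊$182,226/5⌋ = $36,445 → take DB $56,856. Book value $170,570.
Year 3: DB = ⌊$170,570 × 150%/6⌋ = $42,642; SL = ⌊$125,370/4⌋ = $31,342 → take DB $42,642. Book value $127,928.
Year 4: DB = ⌊$127,928 × 150%/6⌋ = $31,982; SL = ⌊$82,728/3⌋ = $27,576 → take DB $31,982. Book value $95,946.

$31,982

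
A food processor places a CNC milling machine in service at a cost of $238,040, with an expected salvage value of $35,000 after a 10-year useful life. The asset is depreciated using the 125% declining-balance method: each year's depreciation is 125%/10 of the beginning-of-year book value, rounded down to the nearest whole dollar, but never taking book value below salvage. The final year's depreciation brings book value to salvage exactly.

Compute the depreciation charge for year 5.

Depreciable base = $238,040 − $35,000 = $203,040.
Year 1: ⌊$238,040 × 125%/10⌋ = $29,755. Book value $208,285.
Year 2: ⌊$208,285 × 125%/10⌋ = $26,035. Book value $182,250.
Year 3: ⌊$182,250 × 125%/10⌋ = $22,781. Book value $159,469.
Year 4: ⌊$159,469 × 125%/10⌋ = $19,933. Book value $139,536.
Year 5: ⌊$139,536 × 125%/10⌋ = $17,442. Book value $122,094.

$17,442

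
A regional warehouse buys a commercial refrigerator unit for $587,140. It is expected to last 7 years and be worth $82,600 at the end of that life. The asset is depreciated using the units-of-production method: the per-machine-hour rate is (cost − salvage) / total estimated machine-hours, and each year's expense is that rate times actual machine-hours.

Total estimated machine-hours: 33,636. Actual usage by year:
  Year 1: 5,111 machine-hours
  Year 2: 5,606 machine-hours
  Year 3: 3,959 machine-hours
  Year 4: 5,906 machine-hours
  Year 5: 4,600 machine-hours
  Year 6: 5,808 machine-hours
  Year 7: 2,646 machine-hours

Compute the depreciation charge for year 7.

$39,690

Depreciable base = $587,140 − $82,600 = $504,540.
Rate = $504,540 / 33,636 machine-hours = $15 per machine-hour.
Year 1: 5,111 × $15 = $76,665. Book value $510,475.
Year 2: 5,606 × $15 = $84,090. Book value $426,385.
Year 3: 3,959 × $15 = $59,385. Book value $367,000.
Year 4: 5,906 × $15 = $88,590. Book value $278,410.
Year 5: 4,600 × $15 = $69,000. Book value $209,410.
Year 6: 5,808 × $15 = $87,120. Book value $122,290.
Year 7: 2,646 × $15 = $39,690. Book value $82,600.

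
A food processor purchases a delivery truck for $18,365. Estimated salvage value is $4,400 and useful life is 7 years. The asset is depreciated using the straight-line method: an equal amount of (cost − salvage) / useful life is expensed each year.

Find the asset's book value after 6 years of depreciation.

$6,395

Depreciable base = $18,365 − $4,400 = $13,965.
Annual expense = $13,965 / 7 = $1,995.
End of year 1: book value $16,370.
End of year 2: book value $14,375.
End of year 3: book value $12,380.
End of year 4: book value $10,385.
End of year 5: book value $8,390.
End of year 6: book value $6,395.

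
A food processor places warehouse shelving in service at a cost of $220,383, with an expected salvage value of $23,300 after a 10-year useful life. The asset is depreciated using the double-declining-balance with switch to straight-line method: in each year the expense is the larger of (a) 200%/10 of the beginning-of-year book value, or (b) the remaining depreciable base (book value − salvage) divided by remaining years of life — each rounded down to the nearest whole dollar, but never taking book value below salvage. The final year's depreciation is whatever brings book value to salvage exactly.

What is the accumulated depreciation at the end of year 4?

$130,113

Depreciable base = $220,383 − $23,300 = $197,083.
Year 1: DB = ⌊$220,383 × 200%/10⌋ = $44,076; SL = ⌊$197,083/10⌋ = $19,708 → take DB $44,076. Book value $176,307.
Year 2: DB = ⌊$176,307 × 200%/10⌋ = $35,261; SL = ⌊$153,007/9⌋ = $17,000 → take DB $35,261. Book value $141,046.
Year 3: DB = ⌊$141,046 × 200%/10⌋ = $28,209; SL = ⌊$117,746/8⌋ = $14,718 → take DB $28,209. Book value $112,837.
Year 4: DB = ⌊$112,837 × 200%/10⌋ = $22,567; SL = ⌊$89,537/7⌋ = $12,791 → take DB $22,567. Book value $90,270.
Accumulated through year 4 = $220,383 − $90,270 = $130,113.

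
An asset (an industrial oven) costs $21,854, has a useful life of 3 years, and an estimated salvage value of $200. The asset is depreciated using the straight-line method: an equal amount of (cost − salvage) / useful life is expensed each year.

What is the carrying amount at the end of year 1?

Depreciable base = $21,854 − $200 = $21,654.
Annual expense = $21,654 / 3 = $7,218.
End of year 1: book value $14,636.

$14,636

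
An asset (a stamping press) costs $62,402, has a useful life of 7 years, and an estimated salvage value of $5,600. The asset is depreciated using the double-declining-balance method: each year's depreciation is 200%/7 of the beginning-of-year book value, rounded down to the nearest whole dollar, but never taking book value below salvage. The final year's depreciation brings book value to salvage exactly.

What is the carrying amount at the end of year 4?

$16,245

Depreciable base = $62,402 − $5,600 = $56,802.
Year 1: ⌊$62,402 × 200%/7⌋ = $17,829. Book value $44,573.
Year 2: ⌊$44,573 × 200%/7⌋ = $12,735. Book value $31,838.
Year 3: ⌊$31,838 × 200%/7⌋ = $9,096. Book value $22,742.
Year 4: ⌊$22,742 × 200%/7⌋ = $6,497. Book value $16,245.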